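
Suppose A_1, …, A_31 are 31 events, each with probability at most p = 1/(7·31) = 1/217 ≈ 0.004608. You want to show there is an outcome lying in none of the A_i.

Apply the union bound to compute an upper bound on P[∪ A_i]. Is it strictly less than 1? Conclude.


Union bound: P[∪_{i=1}^{31} A_i] ≤ Σ_i P[A_i] ≤ 31·p = 31·(1/217) = 1/7.
Numerically: 1/7 ≈ 0.142857.
Is 1/7 < 1? YES.
Since P[∪ A_i] ≤ 1/7 < 1, the complement has P[∩ A_i^c] ≥ 1 − 1/7 = 6/7 > 0, so some outcome avoids every A_i.

31·p = 1/7 ≈ 0.142857; existence CERTIFIED by the union bound.


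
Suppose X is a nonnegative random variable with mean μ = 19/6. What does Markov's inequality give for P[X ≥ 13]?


μ = E[X] = 19/6, a = 13.
Markov: P[X ≥ 13] ≤ μ/a = (19/6)/13 = 19/78.
Numerically: ≈ 0.244.
(Since a = 13 > μ = 3.167, the bound 19/78 is < 1 and informative.)

P[X ≥ 13] ≤ 19/78 ≈ 0.244.


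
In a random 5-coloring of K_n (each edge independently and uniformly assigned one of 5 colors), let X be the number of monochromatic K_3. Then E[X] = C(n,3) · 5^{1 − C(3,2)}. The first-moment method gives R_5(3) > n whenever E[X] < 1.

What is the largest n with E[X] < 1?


We need C(n, 3) · 5^{1 − 3} < 1, i.e. C(n, 3) < 5^{3 − 1} = 25.
Check values of n near the boundary:
  n = 3: C(3, 3) = 1; 1 < 25? YES
  n = 4: C(4, 3) = 4; 4 < 25? YES
  n = 5: C(5, 3) = 10; 10 < 25? YES
  n = 6: C(6, 3) = 20; 20 < 25? YES
  n = 7: C(7, 3) = 35; 35 < 25? NO
The largest n with C(n, 3) < 25 is n = 6 (where E[X] = 4/5 ≈ 0.80000). Hence R_5(3) > 6, i.e. R_5(3) ≥ 7.

Largest n = 6; hence R_5(3) > 6.


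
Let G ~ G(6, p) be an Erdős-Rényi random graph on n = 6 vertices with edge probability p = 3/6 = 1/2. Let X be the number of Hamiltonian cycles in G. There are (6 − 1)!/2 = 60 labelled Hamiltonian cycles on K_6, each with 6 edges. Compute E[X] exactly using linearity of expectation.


K_6 has (6 − 1)!/2 = 60 labelled Hamiltonian cycles.
For each such Hamiltonian cycle H, let X_H = 1 if all 6 edges of H are present in G. Then P[X_H = 1] = p^{6} = (1/2)^{6} = 1/64.
By linearity of expectation: E[X] = Σ_H E[X_H] = 60 · p^{6} = 60 · 1/64 = 15/16.
Numerically: E[X] ≈ 0.938.

E[X] = 60 · (1/2)^{6} = 15/16 ≈ 0.938.


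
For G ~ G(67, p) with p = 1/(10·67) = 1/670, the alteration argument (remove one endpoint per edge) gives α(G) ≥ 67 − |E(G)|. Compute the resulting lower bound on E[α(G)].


E[|E(G)|] = C(67, 2)·p = 2211 · (1/670) = 33/10.
E[α(G)] ≥ n − E[|E(G)|] = 67 − 33/10 = 637/10.
Numerically: ≈ 63.70000.
(This is only a lower bound; the true E[α(G)] may be larger.)

E[α(G)] ≥ 637/10 ≈ 63.70000.


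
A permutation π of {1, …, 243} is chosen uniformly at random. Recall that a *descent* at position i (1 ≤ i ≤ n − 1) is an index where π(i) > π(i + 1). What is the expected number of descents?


Write X = Σ X_I over i = 1, …, 242, with X_I the indicator of one descent.
There are 242 indicators.
For each fixed i, the pair (π(i), π(i+1)) is a uniformly random ordered pair of distinct values from {1, …, 243}; by symmetry P[π(i) > π(i+1)] = 1/2.
By linearity: E[X] = 242 · (1/2) = (243 − 1) · (1/2) = 121 ≈ 121.00000.

E[X] = 121 = 121.00000.


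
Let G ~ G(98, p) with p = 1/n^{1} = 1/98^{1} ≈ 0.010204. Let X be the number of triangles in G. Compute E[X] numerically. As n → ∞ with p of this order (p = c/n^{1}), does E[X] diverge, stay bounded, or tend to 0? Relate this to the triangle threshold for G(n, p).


Number of potential triangles: C(98, 3) = 152096.
Each occurs with probability p³ ≈ (0.010204)³ ≈ 1.0624825e-06.
By linearity: E[X] = C(98, 3)·p³ ≈ 152096 · 1.0624825e-06 ≈ 0.16160.
Here α = 1, so p = 1/n is exactly at the triangle threshold p ~ 1/n. Asymptotically E[X] → c³/6 = 1³/6 = 1/6 ≈ 0.16667, a bounded constant. In this regime the triangle count is asymptotically Poisson(c³/6).

E[X] ≈ 0.16160; in regime p = Θ(1/n^{1}) E[X] stays bounded (at the triangle threshold p ~ 1/n).


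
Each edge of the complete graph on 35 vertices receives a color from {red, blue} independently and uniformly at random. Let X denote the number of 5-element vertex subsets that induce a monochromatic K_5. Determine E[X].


Let X = Σ_S X_S over the C(35, 5) = 324632 subsets S of size 5, where X_S = 1 if the K_5 on S is monochromatic.
For a fixed S, the K_5 on S has C(5, 2) = 10 edges. P[all 10 edges red] = (1/2)^10, and likewise for blue, so P[monochromatic] = 2·(1/2)^10 = 2^{1 − 10} = 1/512.
By linearity: E[X] = C(35, 5) · 2^{1 − 10} = 324632 · 1/512 = 40579/64.
Numerically: E[X] ≈ 634.046875.

E[X] = C(35,5)·2^(1−C(5,2)) = 40579/64 ≈ 634.046875.


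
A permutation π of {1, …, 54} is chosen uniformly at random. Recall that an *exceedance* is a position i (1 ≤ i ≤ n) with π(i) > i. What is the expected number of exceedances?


Write X = Σ_{i=1}^{54} X_i, where X_i = 1_{π(i) > i}.
For each fixed i, π(i) is uniform over {1, …, 54} (marginal of a uniform permutation), so P[π(i) > i] = (n − i)/n. Summing: Σ_{i=1}^{54} (n − i)/n = (0 + 1 + … + 53)/54 = 54(54 − 1)/(2·54) = (54 − 1)/2.
Hence E[X] = Σ_{i=1}^{54} (54 − i)/54 = 53/2 ≈ 26.50000.

E[X] = 53/2 = 26.50000.


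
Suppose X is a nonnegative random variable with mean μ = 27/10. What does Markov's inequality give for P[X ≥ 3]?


μ = E[X] = 27/10, a = 3.
Markov: P[X ≥ 3] ≤ μ/a = (27/10)/3 = 9/10.
Numerically: ≈ 0.900000.
(Since a = 3 > μ = 2.700000, the bound 9/10 is < 1 and informative.)

P[X ≥ 3] ≤ 9/10 ≈ 0.900000.


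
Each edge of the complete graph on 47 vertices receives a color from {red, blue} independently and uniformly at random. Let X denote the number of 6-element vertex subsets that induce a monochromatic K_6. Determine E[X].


Let X = Σ_S X_S over the C(47, 6) = 10737573 subsets S of size 6, where X_S = 1 if the K_6 on S is monochromatic.
For a fixed S, the K_6 on S has C(6, 2) = 15 edges. P[all 15 edges red] = (1/2)^15, and likewise for blue, so P[monochromatic] = 2·(1/2)^15 = 2^{1 − 15} = 1/16384.
Summing: E[X] = C(47, 6) · 2^{1 − 15} = 10737573 · 1/16384 = 10737573/16384.
Numerically: E[X] ≈ 655.369.

E[X] = C(47,6)·2^(1−C(6,2)) = 10737573/16384 ≈ 655.369.


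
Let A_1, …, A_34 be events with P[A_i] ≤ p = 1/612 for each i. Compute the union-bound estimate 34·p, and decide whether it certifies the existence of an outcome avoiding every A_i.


Union bound: P[∪_{i=1}^{34} A_i] ≤ Σ_i P[A_i] ≤ 34·p = 34·(1/612) = 1/18.
Numerically: 1/18 ≈ 0.055556.
Is 1/18 < 1? YES.
Since P[∪ A_i] ≤ 1/18 < 1, the complement has P[∩ A_i^c] ≥ 1 − 1/18 = 17/18 > 0, so some outcome avoids every A_i.

34·p = 1/18 ≈ 0.055556; existence CERTIFIED by the union bound.


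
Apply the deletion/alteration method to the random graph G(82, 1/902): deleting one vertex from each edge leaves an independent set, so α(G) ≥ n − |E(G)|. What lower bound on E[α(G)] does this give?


E[|E(G)|] = C(82, 2)·p = 3321 · (1/902) = 81/22.
E[α(G)] ≥ n − E[|E(G)|] = 82 − 81/22 = 1723/22.
Numerically: ≈ 78.318182.
(This is only a lower bound; the true E[α(G)] may be larger.)

E[α(G)] ≥ 1723/22 ≈ 78.318182.


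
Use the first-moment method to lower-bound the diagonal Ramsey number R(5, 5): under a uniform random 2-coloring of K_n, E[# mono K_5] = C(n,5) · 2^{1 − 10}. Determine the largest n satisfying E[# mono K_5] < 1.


We need C(n, 5) · 2^{1 − 10} < 1, i.e. C(n, 5) < 2^{10 − 1} = 512.
Check values of n near the boundary:
  n = 10: C(10, 5) = 252; 252 < 512? YES
  n = 11: C(11, 5) = 462; 462 < 512? YES
  n = 12: C(12, 5) = 792; 792 < 512? NO
  n = 13: C(13, 5) = 1287; 1287 < 512? NO
  n = 14: C(14, 5) = 2002; 2002 < 512? NO
The largest n with C(n, 5) < 512 is n = 11 (where E[X] = 231/256 ≈ 0.902344). Hence R(5, 5) > 11, i.e. R(5, 5) ≥ 12.

Largest n = 11; hence R(5, 5) > 11.


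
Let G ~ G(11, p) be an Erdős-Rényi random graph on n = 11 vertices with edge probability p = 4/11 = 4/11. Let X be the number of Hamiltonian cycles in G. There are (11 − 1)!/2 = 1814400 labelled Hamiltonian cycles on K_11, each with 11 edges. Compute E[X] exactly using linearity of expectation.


K_11 has (11 − 1)!/2 = 1814400 labelled Hamiltonian cycles.
For each such Hamiltonian cycle H, let X_H = 1 if all 11 edges of H are present in G. Then P[X_H = 1] = p^{11} = (4/11)^{11} = 4194304/285311670611.
Summing the indicators: E[X] = Σ_H E[X_H] = 1814400 · p^{11} = 1814400 · 4194304/285311670611 = 7610145177600/285311670611.
Numerically: E[X] ≈ 26.6731.

E[X] = 1814400 · (4/11)^{11} = 7610145177600/285311670611 ≈ 26.6731.


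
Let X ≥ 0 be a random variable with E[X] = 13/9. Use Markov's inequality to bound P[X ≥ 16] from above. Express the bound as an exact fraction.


μ = E[X] = 13/9, a = 16.
Markov: P[X ≥ 16] ≤ μ/a = (13/9)/16 = 13/144.
Numerically: ≈ 0.090.
(Since a = 16 > μ = 1.444, the bound 13/144 is < 1 and informative.)

P[X ≥ 16] ≤ 13/144 ≈ 0.090.


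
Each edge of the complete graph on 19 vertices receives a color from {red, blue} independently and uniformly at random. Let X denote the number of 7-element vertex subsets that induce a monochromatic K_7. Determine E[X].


Let X = Σ_S X_S over the C(19, 7) = 50388 subsets S of size 7, where X_S = 1 if the K_7 on S is monochromatic.
For a fixed S, the K_7 on S has C(7, 2) = 21 edges. P[all 21 edges red] = (1/2)^21, and likewise for blue, so P[monochromatic] = 2·(1/2)^21 = 2^{1 − 21} = 1/1048576.
By linearity of expectation: E[X] = C(19, 7) · 2^{1 − 21} = 50388 · 1/1048576 = 12597/262144.
Numerically: E[X] ≈ 0.048.

E[X] = C(19,7)·2^(1−C(7,2)) = 12597/262144 ≈ 0.048.


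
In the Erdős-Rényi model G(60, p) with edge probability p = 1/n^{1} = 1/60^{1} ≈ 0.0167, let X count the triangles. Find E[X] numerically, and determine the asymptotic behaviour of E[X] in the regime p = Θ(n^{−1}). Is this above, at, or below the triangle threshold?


Number of potential triangles: C(60, 3) = 34220.
Each occurs with probability p³ ≈ (0.0167)³ ≈ 4.62963e-06.
By linearity: E[X] = C(60, 3)·p³ ≈ 34220 · 4.62963e-06 ≈ 0.158.
Here α = 1, so p = 1/n is exactly at the triangle threshold p ~ 1/n. Asymptotically E[X] → c³/6 = 1³/6 = 1/6 ≈ 0.167, a bounded constant. In this regime the triangle count is asymptotically Poisson(c³/6).

E[X] ≈ 0.158; in regime p = Θ(1/n^{1}) E[X] stays bounded (at the triangle threshold p ~ 1/n).


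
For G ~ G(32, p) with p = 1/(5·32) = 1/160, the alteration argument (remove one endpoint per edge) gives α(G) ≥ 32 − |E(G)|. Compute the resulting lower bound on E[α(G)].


E[|E(G)|] = C(32, 2)·p = 496 · (1/160) = 31/10.
E[α(G)] ≥ n − E[|E(G)|] = 32 − 31/10 = 289/10.
Numerically: ≈ 28.900.
(This is only a lower bound; the true E[α(G)] may be larger.)

E[α(G)] ≥ 289/10 ≈ 28.900.


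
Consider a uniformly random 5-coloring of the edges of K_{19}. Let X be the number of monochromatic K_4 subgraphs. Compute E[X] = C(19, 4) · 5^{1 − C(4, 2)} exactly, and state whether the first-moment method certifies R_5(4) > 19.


E[X] = C(19, 4) · 5^{1 − 6} = 3876 · 5^{−5} = 3876/3125.
As a reduced fraction: E[X] = 3876/3125 ≈ 1.2403200.
Is E[X] < 1? NO.
Since E[X] ≥ 1, the first-moment bound is inconclusive at n = 19; it does NOT by itself certify R_5(4) > 19.

E[X] = 3876/3125 ≈ 1.2403200; E[X] ≥ 1; first-moment method inconclusive here.


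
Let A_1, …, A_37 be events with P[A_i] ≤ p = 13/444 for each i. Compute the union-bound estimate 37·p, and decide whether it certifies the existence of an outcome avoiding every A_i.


Union bound: P[∪_{i=1}^{37} A_i] ≤ Σ_i P[A_i] ≤ 37·p = 37·(13/444) = 13/12.
Numerically: 13/12 ≈ 1.083.
Is 13/12 < 1? NO.
Since the bound 13/12 is ≥ 1, the union bound is uninformative here; it does NOT by itself certify existence.

37·p = 13/12 ≈ 1.083; existence NOT certified by the union bound.


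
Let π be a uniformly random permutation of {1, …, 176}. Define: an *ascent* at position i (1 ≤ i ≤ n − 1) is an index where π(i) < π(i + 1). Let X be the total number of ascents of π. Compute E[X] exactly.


Write X = Σ X_I over i = 1, …, 175, with X_I the indicator of one ascent.
There are 175 indicators.
For each fixed i, the pair (π(i), π(i+1)) is a uniformly random ordered pair of distinct values from {1, …, 176}; by symmetry P[π(i) < π(i+1)] = 1/2.
By linearity: E[X] = 175 · (1/2) = (176 − 1) · (1/2) = 175/2 ≈ 87.500.

E[X] = 175/2 = 87.500.


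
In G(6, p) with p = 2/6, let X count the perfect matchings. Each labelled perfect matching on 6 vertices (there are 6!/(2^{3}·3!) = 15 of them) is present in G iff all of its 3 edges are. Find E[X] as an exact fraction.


K_6 has 6!/(2^{3}·3!) = 15 labelled perfect matchings.
For each such perfect matching H, let X_H = 1 if all 3 edges of H are present in G. Then P[X_H = 1] = p^{3} = (1/3)^{3} = 1/27.
By linearity of expectation: E[X] = Σ_H E[X_H] = 15 · p^{3} = 15 · 1/27 = 5/9.
Numerically: E[X] ≈ 0.556.

E[X] = 15 · (1/3)^{3} = 5/9 ≈ 0.556.


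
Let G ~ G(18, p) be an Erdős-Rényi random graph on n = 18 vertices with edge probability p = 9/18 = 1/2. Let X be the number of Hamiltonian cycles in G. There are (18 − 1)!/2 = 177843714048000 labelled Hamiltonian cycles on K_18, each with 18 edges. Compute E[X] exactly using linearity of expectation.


K_18 has (18 − 1)!/2 = 177843714048000 labelled Hamiltonian cycles.
For each such Hamiltonian cycle H, let X_H = 1 if all 18 edges of H are present in G. Then P[X_H = 1] = p^{18} = (1/2)^{18} = 1/262144.
By linearity of expectation: E[X] = Σ_H E[X_H] = 177843714048000 · p^{18} = 177843714048000 · 1/262144 = 10854718875/16.
Numerically: E[X] ≈ 6.7842e+08.

E[X] = 177843714048000 · (1/2)^{18} = 10854718875/16 ≈ 6.7842e+08.


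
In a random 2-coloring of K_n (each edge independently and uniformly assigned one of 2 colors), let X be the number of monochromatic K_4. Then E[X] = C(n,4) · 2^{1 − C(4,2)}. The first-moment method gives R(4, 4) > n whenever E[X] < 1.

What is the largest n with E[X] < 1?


We need C(n, 4) · 2^{1 − 6} < 1, i.e. C(n, 4) < 2^{6 − 1} = 32.
Check values of n near the boundary:
  n = 4: C(4, 4) = 1; 1 < 32? YES
  n = 5: C(5, 4) = 5; 5 < 32? YES
  n = 6: C(6, 4) = 15; 15 < 32? YES
  n = 7: C(7, 4) = 35; 35 < 32? NO
  n = 8: C(8, 4) = 70; 70 < 32? NO
The largest n with C(n, 4) < 32 is n = 6 (where E[X] = 15/32 ≈ 0.46875). Hence R(4, 4) > 6, i.e. R(4, 4) ≥ 7.

Largest n = 6; hence R(4, 4) > 6.


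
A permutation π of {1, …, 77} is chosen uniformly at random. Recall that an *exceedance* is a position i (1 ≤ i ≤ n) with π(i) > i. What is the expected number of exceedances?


Write X = Σ_{i=1}^{77} X_i, where X_i = 1_{π(i) > i}.
For each fixed i, π(i) is uniform over {1, …, 77} (marginal of a uniform permutation), so P[π(i) > i] = (n − i)/n. Summing: Σ_{i=1}^{77} (n − i)/n = (0 + 1 + … + 76)/77 = 77(77 − 1)/(2·77) = (77 − 1)/2.
Hence E[X] = Σ_{i=1}^{77} (77 − i)/77 = 38 ≈ 38.0000.

E[X] = 38 = 38.0000.


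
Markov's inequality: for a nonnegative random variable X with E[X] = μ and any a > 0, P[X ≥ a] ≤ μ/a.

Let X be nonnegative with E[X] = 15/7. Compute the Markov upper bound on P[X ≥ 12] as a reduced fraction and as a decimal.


μ = E[X] = 15/7, a = 12.
Markov: P[X ≥ 12] ≤ μ/a = (15/7)/12 = 5/28.
Numerically: ≈ 0.179.
(Since a = 12 > μ = 2.143, the bound 5/28 is < 1 and informative.)

P[X ≥ 12] ≤ 5/28 ≈ 0.179.


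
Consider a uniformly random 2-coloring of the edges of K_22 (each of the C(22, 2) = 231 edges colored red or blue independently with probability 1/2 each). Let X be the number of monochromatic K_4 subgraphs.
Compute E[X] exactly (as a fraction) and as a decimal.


Let X = Σ_S X_S over the C(22, 4) = 7315 subsets S of size 4, where X_S = 1 if the K_4 on S is monochromatic.
For a fixed S, the K_4 on S has C(4, 2) = 6 edges. P[all 6 edges red] = (1/2)^6, and likewise for blue, so P[monochromatic] = 2·(1/2)^6 = 2^{1 − 6} = 1/32.
By linearity: E[X] = C(22, 4) · 2^{1 − 6} = 7315 · 1/32 = 7315/32.
Numerically: E[X] ≈ 228.593750.

E[X] = C(22,4)·2^(1−C(4,2)) = 7315/32 ≈ 228.593750.


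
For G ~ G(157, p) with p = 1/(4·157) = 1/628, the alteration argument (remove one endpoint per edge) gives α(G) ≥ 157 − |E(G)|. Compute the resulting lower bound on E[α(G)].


E[|E(G)|] = C(157, 2)·p = 12246 · (1/628) = 39/2.
E[α(G)] ≥ n − E[|E(G)|] = 157 − 39/2 = 275/2.
Numerically: ≈ 137.500.
(This is only a lower bound; the true E[α(G)] may be larger.)

E[α(G)] ≥ 275/2 ≈ 137.500.


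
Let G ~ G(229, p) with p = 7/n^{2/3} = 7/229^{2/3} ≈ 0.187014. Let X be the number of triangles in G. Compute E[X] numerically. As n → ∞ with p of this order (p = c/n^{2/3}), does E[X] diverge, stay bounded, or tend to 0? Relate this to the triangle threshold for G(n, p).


Number of potential triangles: C(229, 3) = 1975354.
Each occurs with probability p³ ≈ (0.187014)³ ≈ 6.54068382e-03.
By linearity: E[X] = C(229, 3)·p³ ≈ 1975354 · 6.54068382e-03 ≈ 12920.165939.
Since α = 2/3 < 1, p = c/n^{2/3} ≫ 1/n is above the triangle threshold p ~ 1/n. Asymptotically E[X] ~ (c³/6)·n^{3(1−α)} = (7³/6)·n^{1} → ∞; triangles are abundant w.h.p.

E[X] ≈ 12920.165939; in regime p = Θ(1/n^{2/3}) E[X] diverges (above the triangle threshold p ~ 1/n).


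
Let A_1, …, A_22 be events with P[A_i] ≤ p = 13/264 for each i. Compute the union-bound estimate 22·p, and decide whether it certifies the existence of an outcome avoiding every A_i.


Union bound: P[∪_{i=1}^{22} A_i] ≤ Σ_i P[A_i] ≤ 22·p = 22·(13/264) = 13/12.
Numerically: 13/12 ≈ 1.083.
Is 13/12 < 1? NO.
Since the bound 13/12 is ≥ 1, the union bound is uninformative here; it does NOT by itself certify existence.

22·p = 13/12 ≈ 1.083; existence NOT certified by the union bound.


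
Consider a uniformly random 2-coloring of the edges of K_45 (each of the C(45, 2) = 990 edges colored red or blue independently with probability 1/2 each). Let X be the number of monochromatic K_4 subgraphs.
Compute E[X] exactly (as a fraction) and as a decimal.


Let X = Σ_S X_S over the C(45, 4) = 148995 subsets S of size 4, where X_S = 1 if the K_4 on S is monochromatic.
For a fixed S, the K_4 on S has C(4, 2) = 6 edges. P[all 6 edges red] = (1/2)^6, and likewise for blue, so P[monochromatic] = 2·(1/2)^6 = 2^{1 − 6} = 1/32.
Summing: E[X] = C(45, 4) · 2^{1 − 6} = 148995 · 1/32 = 148995/32.
Numerically: E[X] ≈ 4656.09375.

E[X] = C(45,4)·2^(1−C(4,2)) = 148995/32 ≈ 4656.09375.


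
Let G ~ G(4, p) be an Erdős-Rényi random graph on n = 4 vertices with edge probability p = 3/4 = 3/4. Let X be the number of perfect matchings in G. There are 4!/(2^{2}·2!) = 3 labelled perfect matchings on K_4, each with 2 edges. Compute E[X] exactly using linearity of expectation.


K_4 has 4!/(2^{2}·2!) = 3 labelled perfect matchings.
For each such perfect matching H, let X_H = 1 if all 2 edges of H are present in G. Then P[X_H = 1] = p^{2} = (3/4)^{2} = 9/16.
By linearity of expectation: E[X] = Σ_H E[X_H] = 3 · p^{2} = 3 · 9/16 = 27/16.
Numerically: E[X] ≈ 1.6875.

E[X] = 3 · (3/4)^{2} = 27/16 ≈ 1.6875.


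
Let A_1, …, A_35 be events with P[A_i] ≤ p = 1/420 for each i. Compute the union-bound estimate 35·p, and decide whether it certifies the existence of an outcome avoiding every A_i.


Union bound: P[∪_{i=1}^{35} A_i] ≤ Σ_i P[A_i] ≤ 35·p = 35·(1/420) = 1/12.
Numerically: 1/12 ≈ 0.083.
Is 1/12 < 1? YES.
Since P[∪ A_i] ≤ 1/12 < 1, the complement has P[∩ A_i^c] ≥ 1 − 1/12 = 11/12 > 0, so some outcome avoids every A_i.

35·p = 1/12 ≈ 0.083; existence CERTIFIED by the union bound.


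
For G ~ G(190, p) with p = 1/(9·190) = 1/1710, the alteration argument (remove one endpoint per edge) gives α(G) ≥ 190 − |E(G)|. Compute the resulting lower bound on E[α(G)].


E[|E(G)|] = C(190, 2)·p = 17955 · (1/1710) = 21/2.
E[α(G)] ≥ n − E[|E(G)|] = 190 − 21/2 = 359/2.
Numerically: ≈ 179.50000.
(This is only a lower bound; the true E[α(G)] may be larger.)

E[α(G)] ≥ 359/2 ≈ 179.50000.


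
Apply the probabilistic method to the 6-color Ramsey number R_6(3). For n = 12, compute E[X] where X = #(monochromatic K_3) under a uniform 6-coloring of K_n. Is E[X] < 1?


E[X] = C(12, 3) · 6^{1 − 3} = 220 · 6^{−2} = 220/36.
As a reduced fraction: E[X] = 55/9 ≈ 6.1111111.
Is E[X] < 1? NO.
Since E[X] ≥ 1, the first-moment bound is inconclusive at n = 12; it does NOT by itself certify R_6(3) > 12.

E[X] = 55/9 ≈ 6.1111111; E[X] ≥ 1; first-moment method inconclusive here.


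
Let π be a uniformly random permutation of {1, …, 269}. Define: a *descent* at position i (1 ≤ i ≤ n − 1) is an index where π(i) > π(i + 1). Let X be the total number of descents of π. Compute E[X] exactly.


Write X = Σ X_I over i = 1, …, 268, with X_I the indicator of one descent.
There are 268 indicators.
For each fixed i, the pair (π(i), π(i+1)) is a uniformly random ordered pair of distinct values from {1, …, 269}; by symmetry P[π(i) > π(i+1)] = 1/2.
By linearity: E[X] = 268 · (1/2) = (269 − 1) · (1/2) = 134 ≈ 134.000.

E[X] = 134 = 134.000.


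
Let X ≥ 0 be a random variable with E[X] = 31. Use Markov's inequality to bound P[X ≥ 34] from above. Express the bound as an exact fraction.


μ = E[X] = 31, a = 34.
Markov: P[X ≥ 34] ≤ μ/a = (31)/34 = 31/34.
Numerically: ≈ 0.912.
(Since a = 34 > μ = 31.000, the bound 31/34 is < 1 and informative.)

P[X ≥ 34] ≤ 31/34 ≈ 0.912.


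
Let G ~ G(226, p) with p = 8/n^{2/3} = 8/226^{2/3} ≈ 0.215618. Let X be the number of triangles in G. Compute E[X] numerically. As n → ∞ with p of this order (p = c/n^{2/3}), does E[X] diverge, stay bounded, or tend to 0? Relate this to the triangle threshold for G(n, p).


Number of potential triangles: C(226, 3) = 1898400.
Each occurs with probability p³ ≈ (0.215618)³ ≈ 1.00242775e-02.
By linearity: E[X] = C(226, 3)·p³ ≈ 1898400 · 1.00242775e-02 ≈ 19030.088496.
Since α = 2/3 < 1, p = c/n^{2/3} ≫ 1/n is above the triangle threshold p ~ 1/n. Asymptotically E[X] ~ (c³/6)·n^{3(1−α)} = (8³/6)·n^{1} → ∞; triangles are abundant w.h.p.

E[X] ≈ 19030.088496; in regime p = Θ(1/n^{2/3}) E[X] diverges (above the triangle threshold p ~ 1/n).


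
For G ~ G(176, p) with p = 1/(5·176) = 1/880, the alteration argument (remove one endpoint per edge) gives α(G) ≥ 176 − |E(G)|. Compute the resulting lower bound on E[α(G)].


E[|E(G)|] = C(176, 2)·p = 15400 · (1/880) = 35/2.
E[α(G)] ≥ n − E[|E(G)|] = 176 − 35/2 = 317/2.
Numerically: ≈ 158.5000.
(This is only a lower bound; the true E[α(G)] may be larger.)

E[α(G)] ≥ 317/2 ≈ 158.5000.


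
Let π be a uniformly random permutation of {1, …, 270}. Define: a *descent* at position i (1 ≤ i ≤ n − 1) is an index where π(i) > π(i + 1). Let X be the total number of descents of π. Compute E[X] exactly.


Write X = Σ X_I over i = 1, …, 269, with X_I the indicator of one descent.
There are 269 indicators.
For each fixed i, the pair (π(i), π(i+1)) is a uniformly random ordered pair of distinct values from {1, …, 270}; by symmetry P[π(i) > π(i+1)] = 1/2.
By linearity: E[X] = 269 · (1/2) = (270 − 1) · (1/2) = 269/2 ≈ 134.50000.

E[X] = 269/2 = 134.50000.


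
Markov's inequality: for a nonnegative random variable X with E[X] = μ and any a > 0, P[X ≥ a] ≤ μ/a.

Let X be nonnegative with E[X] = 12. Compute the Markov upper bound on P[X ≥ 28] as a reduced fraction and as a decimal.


μ = E[X] = 12, a = 28.
Markov: P[X ≥ 28] ≤ μ/a = (12)/28 = 3/7.
Numerically: ≈ 0.429.
(Since a = 28 > μ = 12.000, the bound 3/7 is < 1 and informative.)

P[X ≥ 28] ≤ 3/7 ≈ 0.429.


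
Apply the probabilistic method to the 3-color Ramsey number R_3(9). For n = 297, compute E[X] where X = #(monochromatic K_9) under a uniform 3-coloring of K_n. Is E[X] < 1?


E[X] = C(297, 9) · 3^{1 − 36} = 43842345008337645 · 3^{−35} = 43842345008337645/50031545098999707.
As a reduced fraction: E[X] = 14614115002779215/16677181699666569 ≈ 0.8762940.
Is E[X] < 1? YES.
Since E[X] < 1, there exists a 3-coloring of K_{297} with no monochromatic K_9; hence R_3(9) > 297.

E[X] = 14614115002779215/16677181699666569 ≈ 0.8762940; E[X] < 1, so R_3(9) > 297.


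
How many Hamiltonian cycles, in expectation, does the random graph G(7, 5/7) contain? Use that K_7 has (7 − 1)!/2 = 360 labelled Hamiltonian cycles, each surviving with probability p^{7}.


K_7 has (7 − 1)!/2 = 360 labelled Hamiltonian cycles.
For each such Hamiltonian cycle H, let X_H = 1 if all 7 edges of H are present in G. Then P[X_H = 1] = p^{7} = (5/7)^{7} = 78125/823543.
Summing the indicators: E[X] = Σ_H E[X_H] = 360 · p^{7} = 360 · 78125/823543 = 28125000/823543.
Numerically: E[X] ≈ 34.151.

E[X] = 360 · (5/7)^{7} = 28125000/823543 ≈ 34.151.


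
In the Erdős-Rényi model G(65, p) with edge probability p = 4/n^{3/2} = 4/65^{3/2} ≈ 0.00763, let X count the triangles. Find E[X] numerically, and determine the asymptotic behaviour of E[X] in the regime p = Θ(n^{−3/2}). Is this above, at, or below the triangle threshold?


Number of potential triangles: C(65, 3) = 43680.
Each occurs with probability p³ ≈ (0.00763)³ ≈ 4.44703e-07.
By linearity: E[X] = C(65, 3)·p³ ≈ 43680 · 4.44703e-07 ≈ 0.019.
Since α = 3/2 > 1, p = c/n^{3/2} = o(1/n) is below the triangle threshold p ~ 1/n. Asymptotically E[X] ~ (c³/6)·n^{3(1−α)} = (4³/6)·n^{-1.5} → 0, so by Markov's inequality G has no triangles w.h.p.

E[X] ≈ 0.019; in regime p = Θ(1/n^{3/2}) E[X] tends to 0 (below the triangle threshold p ~ 1/n).


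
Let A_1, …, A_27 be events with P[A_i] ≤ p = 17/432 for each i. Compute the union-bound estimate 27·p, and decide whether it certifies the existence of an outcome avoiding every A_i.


Union bound: P[∪_{i=1}^{27} A_i] ≤ Σ_i P[A_i] ≤ 27·p = 27·(17/432) = 17/16.
Numerically: 17/16 ≈ 1.062.
Is 17/16 < 1? NO.
Since the bound 17/16 is ≥ 1, the union bound is uninformative here; it does NOT by itself certify existence.

27·p = 17/16 ≈ 1.062; existence NOT certified by the union bound.


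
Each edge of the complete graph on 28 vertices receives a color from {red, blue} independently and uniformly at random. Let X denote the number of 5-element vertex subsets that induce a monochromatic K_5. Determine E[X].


Let X = Σ_S X_S over the C(28, 5) = 98280 subsets S of size 5, where X_S = 1 if the K_5 on S is monochromatic.
For a fixed S, the K_5 on S has C(5, 2) = 10 edges. P[all 10 edges red] = (1/2)^10, and likewise for blue, so P[monochromatic] = 2·(1/2)^10 = 2^{1 − 10} = 1/512.
By linearity: E[X] = C(28, 5) · 2^{1 − 10} = 98280 · 1/512 = 12285/64.
Numerically: E[X] ≈ 191.953.

E[X] = C(28,5)·2^(1−C(5,2)) = 12285/64 ≈ 191.953.


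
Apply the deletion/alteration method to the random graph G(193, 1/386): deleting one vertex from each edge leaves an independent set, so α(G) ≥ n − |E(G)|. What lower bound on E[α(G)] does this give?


E[|E(G)|] = C(193, 2)·p = 18528 · (1/386) = 48.
E[α(G)] ≥ n − E[|E(G)|] = 193 − 48 = 145.
Numerically: ≈ 145.00000.
(This is only a lower bound; the true E[α(G)] may be larger.)

E[α(G)] ≥ 145 ≈ 145.00000.


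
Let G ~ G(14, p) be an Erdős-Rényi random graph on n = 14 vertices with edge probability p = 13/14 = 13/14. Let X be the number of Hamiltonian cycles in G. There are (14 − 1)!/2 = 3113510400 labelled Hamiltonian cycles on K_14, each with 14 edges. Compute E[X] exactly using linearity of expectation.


K_14 has (14 − 1)!/2 = 3113510400 labelled Hamiltonian cycles.
For each such Hamiltonian cycle H, let X_H = 1 if all 14 edges of H are present in G. Then P[X_H = 1] = p^{14} = (13/14)^{14} = 3937376385699289/11112006825558016.
By linearity of expectation: E[X] = Σ_H E[X_H] = 3113510400 · p^{14} = 3113510400 · 3937376385699289/11112006825558016 = 3420497300666614836525/3100448333024.
Numerically: E[X] ≈ 1.10323e+09.

E[X] = 3113510400 · (13/14)^{14} = 3420497300666614836525/3100448333024 ≈ 1.10323e+09.


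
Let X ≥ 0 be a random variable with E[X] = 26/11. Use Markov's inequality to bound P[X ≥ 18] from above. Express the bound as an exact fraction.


μ = E[X] = 26/11, a = 18.
Markov: P[X ≥ 18] ≤ μ/a = (26/11)/18 = 13/99.
Numerically: ≈ 0.131313.
(Since a = 18 > μ = 2.363636, the bound 13/99 is < 1 and informative.)

P[X ≥ 18] ≤ 13/99 ≈ 0.131313.


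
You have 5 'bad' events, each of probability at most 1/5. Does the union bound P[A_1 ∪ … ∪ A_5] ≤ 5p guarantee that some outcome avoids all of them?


Union bound: P[∪_{i=1}^{5} A_i] ≤ Σ_i P[A_i] ≤ 5·p = 5·(1/5) = 1.
Numerically: 1 ≈ 1.0000.
Is 1 < 1? NO.
Since the bound 1 is ≥ 1, the union bound is uninformative here; it does NOT by itself certify existence.

5·p = 1 ≈ 1.0000; existence NOT certified by the union bound.


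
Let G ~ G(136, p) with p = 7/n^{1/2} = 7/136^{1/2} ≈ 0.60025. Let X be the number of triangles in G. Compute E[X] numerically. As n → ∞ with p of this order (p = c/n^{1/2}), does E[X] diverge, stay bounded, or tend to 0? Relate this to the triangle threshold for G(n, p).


Number of potential triangles: C(136, 3) = 410040.
Each occurs with probability p³ ≈ (0.60025)³ ≈ 2.1626476e-01.
By linearity: E[X] = C(136, 3)·p³ ≈ 410040 · 2.1626476e-01 ≈ 88677.20217.
Since α = 1/2 < 1, p = c/n^{1/2} ≫ 1/n is above the triangle threshold p ~ 1/n. Asymptotically E[X] ~ (c³/6)·n^{3(1−α)} = (7³/6)·n^{1.5} → ∞; triangles are abundant w.h.p.

E[X] ≈ 88677.20217; in regime p = Θ(1/n^{1/2}) E[X] diverges (above the triangle threshold p ~ 1/n).


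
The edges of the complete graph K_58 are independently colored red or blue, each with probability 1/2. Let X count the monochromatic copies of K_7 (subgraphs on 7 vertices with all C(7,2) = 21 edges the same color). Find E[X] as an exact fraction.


Let X = Σ_S X_S over the C(58, 7) = 300674088 subsets S of size 7, where X_S = 1 if the K_7 on S is monochromatic.
For a fixed S, the K_7 on S has C(7, 2) = 21 edges. P[all 21 edges red] = (1/2)^21, and likewise for blue, so P[monochromatic] = 2·(1/2)^21 = 2^{1 − 21} = 1/1048576.
By linearity: E[X] = C(58, 7) · 2^{1 − 21} = 300674088 · 1/1048576 = 37584261/131072.
Numerically: E[X] ≈ 286.745.

E[X] = C(58,7)·2^(1−C(7,2)) = 37584261/131072 ≈ 286.745.


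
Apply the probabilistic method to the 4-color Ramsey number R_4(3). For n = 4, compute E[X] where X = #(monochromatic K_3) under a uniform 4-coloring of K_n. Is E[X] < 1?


E[X] = C(4, 3) · 4^{1 − 3} = 4 · 4^{−2} = 4/16.
As a reduced fraction: E[X] = 1/4 ≈ 0.2500.
Is E[X] < 1? YES.
Since E[X] < 1, there exists a 4-coloring of K_{4} with no monochromatic K_3; hence R_4(3) > 4.

E[X] = 1/4 ≈ 0.2500; E[X] < 1, so R_4(3) > 4.


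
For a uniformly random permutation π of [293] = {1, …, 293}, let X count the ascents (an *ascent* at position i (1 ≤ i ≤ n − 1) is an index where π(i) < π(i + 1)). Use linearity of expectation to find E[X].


Write X = Σ X_I over i = 1, …, 292, with X_I the indicator of one ascent.
There are 292 indicators.
For each fixed i, the pair (π(i), π(i+1)) is a uniformly random ordered pair of distinct values from {1, …, 293}; by symmetry P[π(i) < π(i+1)] = 1/2.
By linearity: E[X] = 292 · (1/2) = (293 − 1) · (1/2) = 146 ≈ 146.0000.

E[X] = 146 = 146.0000.


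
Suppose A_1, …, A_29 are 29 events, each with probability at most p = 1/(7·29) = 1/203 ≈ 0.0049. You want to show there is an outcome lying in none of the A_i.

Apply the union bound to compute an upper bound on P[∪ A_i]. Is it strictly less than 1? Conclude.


Union bound: P[∪_{i=1}^{29} A_i] ≤ Σ_i P[A_i] ≤ 29·p = 29·(1/203) = 1/7.
Numerically: 1/7 ≈ 0.1429.
Is 1/7 < 1? YES.
Since P[∪ A_i] ≤ 1/7 < 1, the complement has P[∩ A_i^c] ≥ 1 − 1/7 = 6/7 > 0, so some outcome avoids every A_i.

29·p = 1/7 ≈ 0.1429; existence CERTIFIED by the union bound.


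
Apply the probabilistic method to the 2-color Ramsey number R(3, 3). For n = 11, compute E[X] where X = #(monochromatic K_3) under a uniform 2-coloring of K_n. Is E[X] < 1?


E[X] = C(11, 3) · 2^{1 − 3} = 165 · 2^{−2} = 165/4.
As a reduced fraction: E[X] = 165/4 ≈ 41.250000.
Is E[X] < 1? NO.
Since E[X] ≥ 1, the first-moment bound is inconclusive at n = 11; it does NOT by itself certify R(3, 3) > 11.

E[X] = 165/4 ≈ 41.250000; E[X] ≥ 1; first-moment method inconclusive here.


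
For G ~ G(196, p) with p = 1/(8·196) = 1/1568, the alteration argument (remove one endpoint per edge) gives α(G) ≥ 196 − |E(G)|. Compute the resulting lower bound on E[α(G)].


E[|E(G)|] = C(196, 2)·p = 19110 · (1/1568) = 195/16.
E[α(G)] ≥ n − E[|E(G)|] = 196 − 195/16 = 2941/16.
Numerically: ≈ 183.812500.
(This is only a lower bound; the true E[α(G)] may be larger.)

E[α(G)] ≥ 2941/16 ≈ 183.812500.


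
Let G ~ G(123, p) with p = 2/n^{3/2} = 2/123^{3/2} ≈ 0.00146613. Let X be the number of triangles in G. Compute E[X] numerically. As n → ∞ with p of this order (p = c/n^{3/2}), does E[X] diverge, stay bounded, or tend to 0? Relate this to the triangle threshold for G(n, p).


Number of potential triangles: C(123, 3) = 302621.
Each occurs with probability p³ ≈ (0.00146613)³ ≈ 3.15149763e-09.
By linearity: E[X] = C(123, 3)·p³ ≈ 302621 · 3.15149763e-09 ≈ 0.000954.
Since α = 3/2 > 1, p = c/n^{3/2} = o(1/n) is below the triangle threshold p ~ 1/n. Asymptotically E[X] ~ (c³/6)·n^{3(1−α)} = (2³/6)·n^{-1.5} → 0, so by Markov's inequality G has no triangles w.h.p.

E[X] ≈ 0.000954; in regime p = Θ(1/n^{3/2}) E[X] tends to 0 (below the triangle threshold p ~ 1/n).


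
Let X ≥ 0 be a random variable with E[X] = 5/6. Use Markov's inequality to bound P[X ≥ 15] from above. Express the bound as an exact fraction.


μ = E[X] = 5/6, a = 15.
Markov: P[X ≥ 15] ≤ μ/a = (5/6)/15 = 1/18.
Numerically: ≈ 0.0556.
(Since a = 15 > μ = 0.8333, the bound 1/18 is < 1 and informative.)

P[X ≥ 15] ≤ 1/18 ≈ 0.0556.


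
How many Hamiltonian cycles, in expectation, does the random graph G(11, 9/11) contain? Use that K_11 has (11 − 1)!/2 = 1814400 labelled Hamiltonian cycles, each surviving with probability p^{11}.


K_11 has (11 − 1)!/2 = 1814400 labelled Hamiltonian cycles.
For each such Hamiltonian cycle H, let X_H = 1 if all 11 edges of H are present in G. Then P[X_H = 1] = p^{11} = (9/11)^{11} = 31381059609/285311670611.
Summing the indicators: E[X] = Σ_H E[X_H] = 1814400 · p^{11} = 1814400 · 31381059609/285311670611 = 56937794554569600/285311670611.
Numerically: E[X] ≈ 199563.

E[X] = 1814400 · (9/11)^{11} = 56937794554569600/285311670611 ≈ 199563.


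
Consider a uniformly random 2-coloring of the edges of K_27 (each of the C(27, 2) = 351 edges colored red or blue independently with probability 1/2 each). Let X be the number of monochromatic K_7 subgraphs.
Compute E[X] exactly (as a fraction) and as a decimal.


Let X = Σ_S X_S over the C(27, 7) = 888030 subsets S of size 7, where X_S = 1 if the K_7 on S is monochromatic.
For a fixed S, the K_7 on S has C(7, 2) = 21 edges. P[all 21 edges red] = (1/2)^21, and likewise for blue, so P[monochromatic] = 2·(1/2)^21 = 2^{1 − 21} = 1/1048576.
By linearity: E[X] = C(27, 7) · 2^{1 − 21} = 888030 · 1/1048576 = 444015/524288.
Numerically: E[X] ≈ 0.8469.

E[X] = C(27,7)·2^(1−C(7,2)) = 444015/524288 ≈ 0.8469.


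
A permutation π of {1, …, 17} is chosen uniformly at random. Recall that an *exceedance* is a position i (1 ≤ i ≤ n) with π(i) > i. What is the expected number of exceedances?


Write X = Σ_{i=1}^{17} X_i, where X_i = 1_{π(i) > i}.
For each fixed i, π(i) is uniform over {1, …, 17} (marginal of a uniform permutation), so P[π(i) > i] = (n − i)/n. Summing: Σ_{i=1}^{17} (n − i)/n = (0 + 1 + … + 16)/17 = 17(17 − 1)/(2·17) = (17 − 1)/2.
Hence E[X] = Σ_{i=1}^{17} (17 − i)/17 = 8 ≈ 8.00000.

E[X] = 8 = 8.00000.


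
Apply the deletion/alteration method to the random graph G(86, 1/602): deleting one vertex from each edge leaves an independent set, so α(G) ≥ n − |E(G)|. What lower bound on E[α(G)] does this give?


E[|E(G)|] = C(86, 2)·p = 3655 · (1/602) = 85/14.
E[α(G)] ≥ n − E[|E(G)|] = 86 − 85/14 = 1119/14.
Numerically: ≈ 79.92857.
(This is only a lower bound; the true E[α(G)] may be larger.)

E[α(G)] ≥ 1119/14 ≈ 79.92857.


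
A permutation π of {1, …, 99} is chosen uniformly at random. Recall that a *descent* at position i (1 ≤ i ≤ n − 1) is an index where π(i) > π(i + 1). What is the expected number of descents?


Write X = Σ X_I over i = 1, …, 98, with X_I the indicator of one descent.
There are 98 indicators.
For each fixed i, the pair (π(i), π(i+1)) is a uniformly random ordered pair of distinct values from {1, …, 99}; by symmetry P[π(i) > π(i+1)] = 1/2.
By linearity: E[X] = 98 · (1/2) = (99 − 1) · (1/2) = 49 ≈ 49.00000.

E[X] = 49 = 49.00000.


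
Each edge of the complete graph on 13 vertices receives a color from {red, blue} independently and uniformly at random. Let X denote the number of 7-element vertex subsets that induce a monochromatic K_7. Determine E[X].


Let X = Σ_S X_S over the C(13, 7) = 1716 subsets S of size 7, where X_S = 1 if the K_7 on S is monochromatic.
For a fixed S, the K_7 on S has C(7, 2) = 21 edges. P[all 21 edges red] = (1/2)^21, and likewise for blue, so P[monochromatic] = 2·(1/2)^21 = 2^{1 − 21} = 1/1048576.
By linearity of expectation: E[X] = C(13, 7) · 2^{1 − 21} = 1716 · 1/1048576 = 429/262144.
Numerically: E[X] ≈ 0.00164.

E[X] = C(13,7)·2^(1−C(7,2)) = 429/262144 ≈ 0.00164.


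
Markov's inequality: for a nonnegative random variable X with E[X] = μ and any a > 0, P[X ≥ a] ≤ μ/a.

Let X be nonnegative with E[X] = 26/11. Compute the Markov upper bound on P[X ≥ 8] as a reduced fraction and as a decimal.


μ = E[X] = 26/11, a = 8.
Markov: P[X ≥ 8] ≤ μ/a = (26/11)/8 = 13/44.
Numerically: ≈ 0.2955.
(Since a = 8 > μ = 2.3636, the bound 13/44 is < 1 and informative.)

P[X ≥ 8] ≤ 13/44 ≈ 0.2955.


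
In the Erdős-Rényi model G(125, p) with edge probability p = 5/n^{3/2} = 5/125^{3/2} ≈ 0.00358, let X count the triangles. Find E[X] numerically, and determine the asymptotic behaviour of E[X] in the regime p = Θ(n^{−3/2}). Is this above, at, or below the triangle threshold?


Number of potential triangles: C(125, 3) = 317750.
Each occurs with probability p³ ≈ (0.00358)³ ≈ 4.57947e-08.
By linearity: E[X] = C(125, 3)·p³ ≈ 317750 · 4.57947e-08 ≈ 0.015.
Since α = 3/2 > 1, p = c/n^{3/2} = o(1/n) is below the triangle threshold p ~ 1/n. Asymptotically E[X] ~ (c³/6)·n^{3(1−α)} = (5³/6)·n^{-1.5} → 0, so by Markov's inequality G has no triangles w.h.p.

E[X] ≈ 0.015; in regime p = Θ(1/n^{3/2}) E[X] tends to 0 (below the triangle threshold p ~ 1/n).


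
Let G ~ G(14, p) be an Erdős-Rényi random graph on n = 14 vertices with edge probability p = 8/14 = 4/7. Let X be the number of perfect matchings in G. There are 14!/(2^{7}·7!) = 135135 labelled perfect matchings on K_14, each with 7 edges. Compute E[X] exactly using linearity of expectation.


K_14 has 14!/(2^{7}·7!) = 135135 labelled perfect matchings.
For each such perfect matching H, let X_H = 1 if all 7 edges of H are present in G. Then P[X_H = 1] = p^{7} = (4/7)^{7} = 16384/823543.
Summing the indicators: E[X] = Σ_H E[X_H] = 135135 · p^{7} = 135135 · 16384/823543 = 316293120/117649.
Numerically: E[X] ≈ 2688.45.

E[X] = 135135 · (4/7)^{7} = 316293120/117649 ≈ 2688.45.


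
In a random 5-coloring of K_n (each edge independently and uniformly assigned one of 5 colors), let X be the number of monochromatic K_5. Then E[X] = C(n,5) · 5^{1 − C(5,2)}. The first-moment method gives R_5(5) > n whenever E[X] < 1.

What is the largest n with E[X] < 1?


We need C(n, 5) · 5^{1 − 10} < 1, i.e. C(n, 5) < 5^{10 − 1} = 1953125.
Check values of n near the boundary:
  n = 46: C(46, 5) = 1370754; 1370754 < 1953125? YES
  n = 47: C(47, 5) = 1533939; 1533939 < 1953125? YES
  n = 48: C(48, 5) = 1712304; 1712304 < 1953125? YES
  n = 49: C(49, 5) = 1906884; 1906884 < 1953125? YES
  n = 50: C(50, 5) = 2118760; 2118760 < 1953125? NO
  n = 51: C(51, 5) = 2349060; 2349060 < 1953125? NO
The largest n with C(n, 5) < 1953125 is n = 49 (where E[X] = 1906884/1953125 ≈ 0.97632). Hence R_5(5) > 49, i.e. R_5(5) ≥ 50.

Largest n = 49; hence R_5(5) > 49.
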